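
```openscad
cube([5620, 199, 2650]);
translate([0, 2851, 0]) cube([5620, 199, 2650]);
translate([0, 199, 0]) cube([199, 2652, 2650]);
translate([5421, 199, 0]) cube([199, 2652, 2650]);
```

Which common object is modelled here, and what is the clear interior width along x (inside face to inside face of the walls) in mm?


A house (or room) frame. The interior width is 5222 mm.

Four 2650 mm walls enclosing a rectangle with no floor or roof — a room or house frame. Outside width is 5620 mm and wall thickness is 199 mm, so the interior width is 5620 − 2 × 199 = 5222 mm.


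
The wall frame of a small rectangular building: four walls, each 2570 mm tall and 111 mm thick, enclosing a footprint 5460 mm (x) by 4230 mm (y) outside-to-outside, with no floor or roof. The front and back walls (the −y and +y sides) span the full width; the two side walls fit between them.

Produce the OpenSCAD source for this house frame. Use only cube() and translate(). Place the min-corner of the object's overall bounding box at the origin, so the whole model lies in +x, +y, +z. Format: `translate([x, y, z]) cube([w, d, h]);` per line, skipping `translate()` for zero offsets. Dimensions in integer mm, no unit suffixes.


cube([5460, 111, 2570]);
translate([0, 4119, 0]) cube([5460, 111, 2570]);
translate([0, 111, 0]) cube([111, 4008, 2570]);
translate([5349, 111, 0]) cube([111, 4008, 2570]);


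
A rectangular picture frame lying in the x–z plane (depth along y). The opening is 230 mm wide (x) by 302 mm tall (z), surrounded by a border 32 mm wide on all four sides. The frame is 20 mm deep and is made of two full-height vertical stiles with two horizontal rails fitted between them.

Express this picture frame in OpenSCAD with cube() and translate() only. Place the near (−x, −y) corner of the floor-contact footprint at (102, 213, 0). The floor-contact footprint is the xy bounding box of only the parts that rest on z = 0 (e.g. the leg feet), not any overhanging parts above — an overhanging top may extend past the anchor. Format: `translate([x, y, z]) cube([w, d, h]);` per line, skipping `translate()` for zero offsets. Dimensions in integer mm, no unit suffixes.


translate([102, 213, 0]) cube([32, 20, 366]);
translate([364, 213, 0]) cube([32, 20, 366]);
translate([134, 213, 0]) cube([230, 20, 32]);
translate([134, 213, 334]) cube([230, 20, 32]);


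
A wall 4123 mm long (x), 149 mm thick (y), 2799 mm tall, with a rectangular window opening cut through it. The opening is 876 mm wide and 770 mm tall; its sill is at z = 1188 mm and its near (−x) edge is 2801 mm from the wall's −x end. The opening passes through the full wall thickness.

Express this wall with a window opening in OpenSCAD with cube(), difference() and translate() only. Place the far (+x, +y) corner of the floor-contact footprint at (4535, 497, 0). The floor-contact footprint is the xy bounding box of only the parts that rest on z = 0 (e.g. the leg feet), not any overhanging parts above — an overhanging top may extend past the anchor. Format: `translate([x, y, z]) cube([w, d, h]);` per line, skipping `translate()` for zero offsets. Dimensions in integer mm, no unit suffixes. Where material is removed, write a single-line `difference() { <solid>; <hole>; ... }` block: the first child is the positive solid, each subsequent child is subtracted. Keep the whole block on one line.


difference() { translate([412, 348, 0]) cube([4123, 149, 2799]); translate([3213, 348, 1188]) cube([876, 149, 770]); }


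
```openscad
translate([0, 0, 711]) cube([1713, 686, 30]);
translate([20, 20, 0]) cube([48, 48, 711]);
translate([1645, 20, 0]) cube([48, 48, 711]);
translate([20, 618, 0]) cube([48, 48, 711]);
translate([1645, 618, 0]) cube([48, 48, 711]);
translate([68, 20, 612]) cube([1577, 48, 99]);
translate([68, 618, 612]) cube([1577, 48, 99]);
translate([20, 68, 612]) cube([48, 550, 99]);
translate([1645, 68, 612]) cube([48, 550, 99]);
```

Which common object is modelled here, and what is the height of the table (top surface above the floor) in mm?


A table. The table height is 741 mm.

A 1713×686×30 slab sits at z = 711 on four 48 mm square posts — a table. The top surface is at 711 + 30 = 741 mm.


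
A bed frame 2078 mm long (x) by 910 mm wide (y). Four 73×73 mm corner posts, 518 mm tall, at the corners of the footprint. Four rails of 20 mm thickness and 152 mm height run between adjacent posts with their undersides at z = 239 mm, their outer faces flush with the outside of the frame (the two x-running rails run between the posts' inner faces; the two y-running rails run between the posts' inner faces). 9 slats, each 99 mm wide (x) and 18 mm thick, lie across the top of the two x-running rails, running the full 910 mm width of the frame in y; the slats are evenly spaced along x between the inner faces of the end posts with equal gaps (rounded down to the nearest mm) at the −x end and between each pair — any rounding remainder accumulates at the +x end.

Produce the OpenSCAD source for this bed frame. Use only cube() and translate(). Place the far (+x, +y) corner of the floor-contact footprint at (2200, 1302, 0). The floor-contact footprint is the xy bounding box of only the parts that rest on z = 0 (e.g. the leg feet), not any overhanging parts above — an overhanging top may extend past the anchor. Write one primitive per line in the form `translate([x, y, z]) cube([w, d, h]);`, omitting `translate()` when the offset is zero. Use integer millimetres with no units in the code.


translate([122, 392, 0]) cube([73, 73, 518]);
translate([122, 1229, 0]) cube([73, 73, 518]);
translate([2127, 392, 0]) cube([73, 73, 518]);
translate([2127, 1229, 0]) cube([73, 73, 518]);
translate([195, 392, 239]) cube([1932, 20, 152]);
translate([195, 1282, 239]) cube([1932, 20, 152]);
translate([122, 465, 239]) cube([20, 764, 152]);
translate([2180, 465, 239]) cube([20, 764, 152]);
translate([299, 392, 391]) cube([99, 910, 18]);
translate([502, 392, 391]) cube([99, 910, 18]);
translate([705, 392, 391]) cube([99, 910, 18]);
translate([908, 392, 391]) cube([99, 910, 18]);
translate([1111, 392, 391]) cube([99, 910, 18]);
translate([1314, 392, 391]) cube([99, 910, 18]);
translate([1517, 392, 391]) cube([99, 910, 18]);
translate([1720, 392, 391]) cube([99, 910, 18]);
translate([1923, 392, 391]) cube([99, 910, 18]);


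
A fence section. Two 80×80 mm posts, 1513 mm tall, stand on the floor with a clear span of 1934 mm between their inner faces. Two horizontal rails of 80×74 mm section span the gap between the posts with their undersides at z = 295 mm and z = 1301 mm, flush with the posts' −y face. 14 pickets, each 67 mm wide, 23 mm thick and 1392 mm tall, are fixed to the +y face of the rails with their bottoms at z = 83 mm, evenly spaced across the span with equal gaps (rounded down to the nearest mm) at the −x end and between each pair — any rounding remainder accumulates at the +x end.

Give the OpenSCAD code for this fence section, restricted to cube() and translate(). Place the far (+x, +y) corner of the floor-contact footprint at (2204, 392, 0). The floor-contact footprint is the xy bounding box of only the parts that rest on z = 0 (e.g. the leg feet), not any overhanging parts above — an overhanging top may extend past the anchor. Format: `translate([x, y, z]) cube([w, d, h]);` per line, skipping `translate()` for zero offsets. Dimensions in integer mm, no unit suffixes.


translate([110, 312, 0]) cube([80, 80, 1513]);
translate([2124, 312, 0]) cube([80, 80, 1513]);
translate([190, 312, 295]) cube([1934, 80, 74]);
translate([190, 312, 1301]) cube([1934, 80, 74]);
translate([256, 392, 83]) cube([67, 23, 1392]);
translate([389, 392, 83]) cube([67, 23, 1392]);
translate([522, 392, 83]) cube([67, 23, 1392]);
translate([655, 392, 83]) cube([67, 23, 1392]);
translate([788, 392, 83]) cube([67, 23, 1392]);
translate([921, 392, 83]) cube([67, 23, 1392]);
translate([1054, 392, 83]) cube([67, 23, 1392]);
translate([1187, 392, 83]) cube([67, 23, 1392]);
translate([1320, 392, 83]) cube([67, 23, 1392]);
translate([1453, 392, 83]) cube([67, 23, 1392]);
translate([1586, 392, 83]) cube([67, 23, 1392]);
translate([1719, 392, 83]) cube([67, 23, 1392]);
translate([1852, 392, 83]) cube([67, 23, 1392]);
translate([1985, 392, 83]) cube([67, 23, 1392]);


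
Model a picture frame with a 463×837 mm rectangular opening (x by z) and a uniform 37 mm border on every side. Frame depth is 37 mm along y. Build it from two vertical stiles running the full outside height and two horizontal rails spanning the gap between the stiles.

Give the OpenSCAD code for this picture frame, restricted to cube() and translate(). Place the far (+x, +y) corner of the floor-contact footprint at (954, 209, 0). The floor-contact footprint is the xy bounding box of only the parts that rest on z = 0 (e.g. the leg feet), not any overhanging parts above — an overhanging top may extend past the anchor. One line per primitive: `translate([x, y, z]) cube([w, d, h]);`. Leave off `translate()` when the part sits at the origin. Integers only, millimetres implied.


translate([417, 172, 0]) cube([37, 37, 911]);
translate([917, 172, 0]) cube([37, 37, 911]);
translate([454, 172, 0]) cube([463, 37, 37]);
translate([454, 172, 874]) cube([463, 37, 37]);


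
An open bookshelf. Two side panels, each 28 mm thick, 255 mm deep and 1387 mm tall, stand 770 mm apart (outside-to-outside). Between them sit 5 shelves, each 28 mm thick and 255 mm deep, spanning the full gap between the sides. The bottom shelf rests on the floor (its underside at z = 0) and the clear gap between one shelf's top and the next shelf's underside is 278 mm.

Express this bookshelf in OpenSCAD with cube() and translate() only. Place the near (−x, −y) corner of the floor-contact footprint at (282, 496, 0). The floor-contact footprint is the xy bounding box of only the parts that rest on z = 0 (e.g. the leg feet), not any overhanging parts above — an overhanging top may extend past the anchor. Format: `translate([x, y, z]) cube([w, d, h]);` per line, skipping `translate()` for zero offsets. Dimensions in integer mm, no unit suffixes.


translate([282, 496, 0]) cube([28, 255, 1387]);
translate([1024, 496, 0]) cube([28, 255, 1387]);
translate([310, 496, 0]) cube([714, 255, 28]);
translate([310, 496, 306]) cube([714, 255, 28]);
translate([310, 496, 612]) cube([714, 255, 28]);
translate([310, 496, 918]) cube([714, 255, 28]);
translate([310, 496, 1224]) cube([714, 255, 28]);


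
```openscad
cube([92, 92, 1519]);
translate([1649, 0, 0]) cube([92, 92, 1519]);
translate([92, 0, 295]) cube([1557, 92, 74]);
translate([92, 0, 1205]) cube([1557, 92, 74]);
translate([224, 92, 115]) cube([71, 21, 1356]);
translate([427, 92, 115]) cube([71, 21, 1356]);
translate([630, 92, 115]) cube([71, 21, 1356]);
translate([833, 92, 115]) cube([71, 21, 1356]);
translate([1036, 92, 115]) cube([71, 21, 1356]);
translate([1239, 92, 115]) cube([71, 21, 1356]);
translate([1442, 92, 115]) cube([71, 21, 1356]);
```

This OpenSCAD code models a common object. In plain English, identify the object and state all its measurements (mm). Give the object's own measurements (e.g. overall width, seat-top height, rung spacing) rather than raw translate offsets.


A fence section. Two 92×92 mm posts, 1519 mm tall, stand on the floor with a clear span of 1557 mm between their inner faces. Two horizontal rails of 92×74 mm section span the gap between the posts with their undersides at z = 295 mm and z = 1205 mm, flush with the posts' −y face. 7 pickets, each 71 mm wide, 21 mm thick and 1356 mm tall, are fixed to the +y face of the rails with their bottoms at z = 115 mm, spaced across the span with a 132 mm gap after the −x post and between neighbouring pickets, with 136 mm left before the +x post.


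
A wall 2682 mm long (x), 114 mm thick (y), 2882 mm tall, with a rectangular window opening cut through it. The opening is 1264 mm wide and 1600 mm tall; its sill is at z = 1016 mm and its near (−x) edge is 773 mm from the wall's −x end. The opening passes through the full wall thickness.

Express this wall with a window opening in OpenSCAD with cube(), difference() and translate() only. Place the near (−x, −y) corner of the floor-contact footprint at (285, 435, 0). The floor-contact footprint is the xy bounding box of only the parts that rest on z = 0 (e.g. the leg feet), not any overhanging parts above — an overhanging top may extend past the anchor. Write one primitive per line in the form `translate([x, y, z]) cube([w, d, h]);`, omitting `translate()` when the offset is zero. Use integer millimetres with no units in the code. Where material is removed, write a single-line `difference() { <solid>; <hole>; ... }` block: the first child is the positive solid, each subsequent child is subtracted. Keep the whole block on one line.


difference() { translate([285, 435, 0]) cube([2682, 114, 2882]); translate([1058, 435, 1016]) cube([1264, 114, 1600]); }


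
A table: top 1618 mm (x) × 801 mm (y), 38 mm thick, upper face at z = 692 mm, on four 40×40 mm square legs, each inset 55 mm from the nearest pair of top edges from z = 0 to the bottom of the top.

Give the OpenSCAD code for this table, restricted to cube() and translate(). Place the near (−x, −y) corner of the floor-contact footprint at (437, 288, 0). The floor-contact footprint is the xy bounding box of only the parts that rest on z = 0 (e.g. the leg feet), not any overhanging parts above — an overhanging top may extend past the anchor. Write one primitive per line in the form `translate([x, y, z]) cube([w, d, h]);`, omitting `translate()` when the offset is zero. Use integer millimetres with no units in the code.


// leg_h = 692 - 38 = 654
translate([382, 233, 654]) cube([1618, 801, 38]);
translate([437, 288, 0]) cube([40, 40, 654]);
translate([1905, 288, 0]) cube([40, 40, 654]);
translate([437, 939, 0]) cube([40, 40, 654]);
translate([1905, 939, 0]) cube([40, 40, 654]);


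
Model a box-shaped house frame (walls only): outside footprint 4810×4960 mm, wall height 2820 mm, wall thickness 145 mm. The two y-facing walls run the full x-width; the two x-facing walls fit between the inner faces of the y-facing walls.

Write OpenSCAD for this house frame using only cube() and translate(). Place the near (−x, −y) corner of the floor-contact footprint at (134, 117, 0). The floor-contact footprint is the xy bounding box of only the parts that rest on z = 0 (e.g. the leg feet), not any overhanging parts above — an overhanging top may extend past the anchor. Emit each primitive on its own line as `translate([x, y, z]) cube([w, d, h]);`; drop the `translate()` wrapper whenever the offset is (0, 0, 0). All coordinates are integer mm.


translate([134, 117, 0]) cube([4810, 145, 2820]);
translate([134, 4932, 0]) cube([4810, 145, 2820]);
translate([134, 262, 0]) cube([145, 4670, 2820]);
translate([4799, 262, 0]) cube([145, 4670, 2820]);


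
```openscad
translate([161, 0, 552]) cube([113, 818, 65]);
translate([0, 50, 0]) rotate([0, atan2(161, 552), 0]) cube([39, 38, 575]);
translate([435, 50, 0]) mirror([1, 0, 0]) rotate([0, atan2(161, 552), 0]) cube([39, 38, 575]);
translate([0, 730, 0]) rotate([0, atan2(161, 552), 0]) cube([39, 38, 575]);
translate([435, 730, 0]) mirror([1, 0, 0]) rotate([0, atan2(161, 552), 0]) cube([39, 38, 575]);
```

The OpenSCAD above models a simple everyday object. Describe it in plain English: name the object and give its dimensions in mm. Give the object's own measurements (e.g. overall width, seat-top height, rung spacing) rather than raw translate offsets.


A sawhorse. A 113×818×65 mm beam (x, y, z) sits on two A-frame leg pairs. Each pair is two raked legs of 39×38 mm section (38 mm along y) splaying symmetrically in x. Each leg rises 552 mm vertically over 161 mm of horizontal reach and is 575 mm long along its own axis. Every leg's outer bottom edge rests on the floor and its outer top edge meets a bottom edge of the beam — the left legs (tilting toward +x) meet the beam's −x bottom edge, the right legs (their mirror images, tilting toward −x) meet its +x bottom edge — so the leg tops tuck under the beam, the beam's underside is 552 mm above the floor, and the feet are 435 mm apart outside-to-outside with the beam centred between them. The two leg pairs are set in 50 mm from either end of the beam.


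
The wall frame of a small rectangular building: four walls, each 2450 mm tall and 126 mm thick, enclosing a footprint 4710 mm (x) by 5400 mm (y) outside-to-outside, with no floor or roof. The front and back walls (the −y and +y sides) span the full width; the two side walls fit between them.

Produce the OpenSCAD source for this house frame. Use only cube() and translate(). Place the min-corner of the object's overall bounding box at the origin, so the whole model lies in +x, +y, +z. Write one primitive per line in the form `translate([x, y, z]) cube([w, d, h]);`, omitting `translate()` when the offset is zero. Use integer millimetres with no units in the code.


cube([4710, 126, 2450]);
translate([0, 5274, 0]) cube([4710, 126, 2450]);
translate([0, 126, 0]) cube([126, 5148, 2450]);
translate([4584, 126, 0]) cube([126, 5148, 2450]);


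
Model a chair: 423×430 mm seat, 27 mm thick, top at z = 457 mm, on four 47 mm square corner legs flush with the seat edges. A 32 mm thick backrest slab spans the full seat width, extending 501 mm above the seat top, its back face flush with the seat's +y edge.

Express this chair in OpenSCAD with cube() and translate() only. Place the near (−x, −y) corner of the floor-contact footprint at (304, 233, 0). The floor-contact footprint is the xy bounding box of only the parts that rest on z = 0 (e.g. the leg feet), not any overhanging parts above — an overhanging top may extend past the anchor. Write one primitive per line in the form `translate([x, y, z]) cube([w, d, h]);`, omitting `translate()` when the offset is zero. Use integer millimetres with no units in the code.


translate([304, 233, 430]) cube([423, 430, 27]);
translate([304, 233, 0]) cube([47, 47, 430]);
translate([680, 233, 0]) cube([47, 47, 430]);
translate([304, 616, 0]) cube([47, 47, 430]);
translate([680, 616, 0]) cube([47, 47, 430]);
translate([304, 631, 457]) cube([423, 32, 501]);


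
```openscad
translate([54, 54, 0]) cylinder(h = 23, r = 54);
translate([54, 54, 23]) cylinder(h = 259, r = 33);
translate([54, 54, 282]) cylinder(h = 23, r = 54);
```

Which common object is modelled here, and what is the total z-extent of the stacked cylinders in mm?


A spool. The overall height is 305 mm.

Three coaxial cylinders, large–small–large — a spool. Two 23 mm flanges and a 259 mm core give 23 + 259 + 23 = 305 mm.


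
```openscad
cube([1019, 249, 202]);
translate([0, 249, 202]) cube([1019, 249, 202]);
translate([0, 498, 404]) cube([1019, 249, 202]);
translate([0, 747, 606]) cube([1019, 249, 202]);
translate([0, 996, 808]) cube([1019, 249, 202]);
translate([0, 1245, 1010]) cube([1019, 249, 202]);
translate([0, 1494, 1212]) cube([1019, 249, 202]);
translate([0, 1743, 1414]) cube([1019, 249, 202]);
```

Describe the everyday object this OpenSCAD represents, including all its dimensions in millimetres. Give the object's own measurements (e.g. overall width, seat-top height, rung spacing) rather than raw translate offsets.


A straight staircase of 8 solid steps. Each step is 1019 mm wide (x), 249 mm deep (y, the going) and 202 mm tall (the rise). The first step rests on the floor; each subsequent step sits one going further in +y and one rise higher in +z, directly behind and above the previous step with no overlap.


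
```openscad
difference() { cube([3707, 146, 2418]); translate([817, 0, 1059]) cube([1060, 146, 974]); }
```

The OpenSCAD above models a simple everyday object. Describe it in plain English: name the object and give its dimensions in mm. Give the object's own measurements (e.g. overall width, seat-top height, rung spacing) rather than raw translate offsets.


A wall 3707 mm long (x), 146 mm thick (y), 2418 mm tall, with a rectangular window opening cut through it. The opening is 1060 mm wide and 974 mm tall; its sill is at z = 1059 mm and its near (−x) edge is 817 mm from the wall's −x end. The opening passes through the full wall thickness.


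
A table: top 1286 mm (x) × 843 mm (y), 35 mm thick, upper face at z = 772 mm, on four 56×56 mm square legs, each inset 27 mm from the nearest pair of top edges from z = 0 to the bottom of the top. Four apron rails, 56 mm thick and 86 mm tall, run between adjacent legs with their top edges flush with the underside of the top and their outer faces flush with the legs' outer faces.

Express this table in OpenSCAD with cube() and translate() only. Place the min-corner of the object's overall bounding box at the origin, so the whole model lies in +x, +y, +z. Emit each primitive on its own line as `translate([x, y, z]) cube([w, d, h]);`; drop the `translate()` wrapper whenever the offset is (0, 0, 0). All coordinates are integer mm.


translate([0, 0, 737]) cube([1286, 843, 35]);
translate([27, 27, 0]) cube([56, 56, 737]);
translate([1203, 27, 0]) cube([56, 56, 737]);
translate([27, 760, 0]) cube([56, 56, 737]);
translate([1203, 760, 0]) cube([56, 56, 737]);
translate([83, 27, 651]) cube([1120, 56, 86]);
translate([83, 760, 651]) cube([1120, 56, 86]);
translate([27, 83, 651]) cube([56, 677, 86]);
translate([1203, 83, 651]) cube([56, 677, 86]);


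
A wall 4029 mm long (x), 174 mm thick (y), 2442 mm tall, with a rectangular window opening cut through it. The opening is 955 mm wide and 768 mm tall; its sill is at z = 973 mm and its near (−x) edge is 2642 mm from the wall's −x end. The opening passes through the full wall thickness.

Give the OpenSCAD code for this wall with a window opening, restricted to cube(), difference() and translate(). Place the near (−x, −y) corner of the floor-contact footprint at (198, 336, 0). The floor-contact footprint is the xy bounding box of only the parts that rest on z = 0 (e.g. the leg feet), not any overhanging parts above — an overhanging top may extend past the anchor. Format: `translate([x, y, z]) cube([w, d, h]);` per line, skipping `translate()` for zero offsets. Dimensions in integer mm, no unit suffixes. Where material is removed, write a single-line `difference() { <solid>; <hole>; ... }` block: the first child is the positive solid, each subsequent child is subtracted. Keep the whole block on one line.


difference() { translate([198, 336, 0]) cube([4029, 174, 2442]); translate([2840, 336, 973]) cube([955, 174, 768]); }


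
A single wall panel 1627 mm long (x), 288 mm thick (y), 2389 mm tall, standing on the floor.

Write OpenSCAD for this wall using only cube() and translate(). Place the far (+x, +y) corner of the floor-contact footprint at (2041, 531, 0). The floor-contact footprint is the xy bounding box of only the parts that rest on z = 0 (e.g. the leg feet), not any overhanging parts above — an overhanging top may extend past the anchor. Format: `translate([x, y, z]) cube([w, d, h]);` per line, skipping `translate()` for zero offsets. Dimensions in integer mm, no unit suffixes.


translate([414, 243, 0]) cube([1627, 288, 2389]);


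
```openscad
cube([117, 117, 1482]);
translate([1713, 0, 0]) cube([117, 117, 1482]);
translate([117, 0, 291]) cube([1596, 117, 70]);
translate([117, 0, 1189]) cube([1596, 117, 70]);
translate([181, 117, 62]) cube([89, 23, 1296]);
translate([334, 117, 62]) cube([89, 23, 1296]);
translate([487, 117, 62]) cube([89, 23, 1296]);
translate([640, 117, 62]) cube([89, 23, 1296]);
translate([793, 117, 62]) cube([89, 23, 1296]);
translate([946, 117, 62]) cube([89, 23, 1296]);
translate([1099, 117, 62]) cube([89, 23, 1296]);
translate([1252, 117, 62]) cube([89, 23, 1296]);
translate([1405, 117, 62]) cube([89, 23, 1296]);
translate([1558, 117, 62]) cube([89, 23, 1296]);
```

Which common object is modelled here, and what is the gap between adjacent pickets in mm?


A fence section. The picket gap is 64 mm.

Two posts, two rails, 10 pickets — a fence section. Span 1596 mm holds 10 pickets of 89 mm with 11 equal gaps: ⌊(1596 − 10·89) / 11⌋ = 64 mm.


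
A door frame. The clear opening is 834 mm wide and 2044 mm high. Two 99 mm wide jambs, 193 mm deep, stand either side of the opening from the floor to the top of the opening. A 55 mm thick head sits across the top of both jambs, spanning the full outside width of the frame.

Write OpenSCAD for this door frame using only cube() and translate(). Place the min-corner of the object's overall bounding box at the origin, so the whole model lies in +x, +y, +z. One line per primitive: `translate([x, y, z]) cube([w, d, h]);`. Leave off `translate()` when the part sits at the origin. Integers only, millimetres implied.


cube([99, 193, 2044]);
translate([933, 0, 0]) cube([99, 193, 2044]);
translate([0, 0, 2044]) cube([1032, 193, 55]);


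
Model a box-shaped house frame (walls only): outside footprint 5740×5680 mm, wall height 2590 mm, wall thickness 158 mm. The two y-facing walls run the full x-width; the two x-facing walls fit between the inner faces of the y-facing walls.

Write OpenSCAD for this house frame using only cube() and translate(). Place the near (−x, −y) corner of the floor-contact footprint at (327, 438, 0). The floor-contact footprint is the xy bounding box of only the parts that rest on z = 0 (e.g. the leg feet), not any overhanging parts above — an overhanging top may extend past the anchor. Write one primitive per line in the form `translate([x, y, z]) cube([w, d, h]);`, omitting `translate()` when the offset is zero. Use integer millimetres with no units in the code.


translate([327, 438, 0]) cube([5740, 158, 2590]);
translate([327, 5960, 0]) cube([5740, 158, 2590]);
translate([327, 596, 0]) cube([158, 5364, 2590]);
translate([5909, 596, 0]) cube([158, 5364, 2590]);


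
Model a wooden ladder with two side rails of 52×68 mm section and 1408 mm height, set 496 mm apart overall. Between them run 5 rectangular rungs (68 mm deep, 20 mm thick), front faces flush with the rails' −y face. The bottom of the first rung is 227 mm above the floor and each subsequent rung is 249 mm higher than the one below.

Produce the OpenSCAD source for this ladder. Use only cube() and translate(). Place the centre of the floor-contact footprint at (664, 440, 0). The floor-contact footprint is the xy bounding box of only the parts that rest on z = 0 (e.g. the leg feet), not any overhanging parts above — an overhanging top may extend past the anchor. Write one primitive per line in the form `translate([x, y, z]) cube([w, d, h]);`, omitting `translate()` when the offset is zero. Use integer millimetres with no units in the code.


translate([416, 406, 0]) cube([52, 68, 1408]);
translate([860, 406, 0]) cube([52, 68, 1408]);
translate([468, 406, 227]) cube([392, 68, 20]);
translate([468, 406, 476]) cube([392, 68, 20]);
translate([468, 406, 725]) cube([392, 68, 20]);
translate([468, 406, 974]) cube([392, 68, 20]);
translate([468, 406, 1223]) cube([392, 68, 20]);


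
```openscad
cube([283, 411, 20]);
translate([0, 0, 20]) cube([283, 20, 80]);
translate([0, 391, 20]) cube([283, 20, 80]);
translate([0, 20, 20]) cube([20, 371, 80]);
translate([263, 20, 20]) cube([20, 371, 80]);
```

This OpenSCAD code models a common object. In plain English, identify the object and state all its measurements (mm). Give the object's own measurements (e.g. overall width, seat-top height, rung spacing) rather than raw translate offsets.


An open-topped rectangular box: outside dimensions 283×411×100 mm, with a uniform wall and base thickness of 20 mm. The base is a full 283×411 slab on the floor; four walls sit on top of the base. The front and back walls (the −y and +y sides) span the full width; the two side walls fit between them.


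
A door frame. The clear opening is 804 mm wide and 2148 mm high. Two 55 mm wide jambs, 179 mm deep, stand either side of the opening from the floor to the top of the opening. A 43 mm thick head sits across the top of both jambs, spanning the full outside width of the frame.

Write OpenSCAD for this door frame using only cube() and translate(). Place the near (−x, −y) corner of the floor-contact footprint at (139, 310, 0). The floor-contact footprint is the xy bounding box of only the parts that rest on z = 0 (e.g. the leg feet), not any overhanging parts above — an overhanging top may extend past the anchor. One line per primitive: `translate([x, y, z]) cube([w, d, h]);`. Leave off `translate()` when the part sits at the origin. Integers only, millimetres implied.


translate([139, 310, 0]) cube([55, 179, 2148]);
translate([998, 310, 0]) cube([55, 179, 2148]);
translate([139, 310, 2148]) cube([914, 179, 43]);


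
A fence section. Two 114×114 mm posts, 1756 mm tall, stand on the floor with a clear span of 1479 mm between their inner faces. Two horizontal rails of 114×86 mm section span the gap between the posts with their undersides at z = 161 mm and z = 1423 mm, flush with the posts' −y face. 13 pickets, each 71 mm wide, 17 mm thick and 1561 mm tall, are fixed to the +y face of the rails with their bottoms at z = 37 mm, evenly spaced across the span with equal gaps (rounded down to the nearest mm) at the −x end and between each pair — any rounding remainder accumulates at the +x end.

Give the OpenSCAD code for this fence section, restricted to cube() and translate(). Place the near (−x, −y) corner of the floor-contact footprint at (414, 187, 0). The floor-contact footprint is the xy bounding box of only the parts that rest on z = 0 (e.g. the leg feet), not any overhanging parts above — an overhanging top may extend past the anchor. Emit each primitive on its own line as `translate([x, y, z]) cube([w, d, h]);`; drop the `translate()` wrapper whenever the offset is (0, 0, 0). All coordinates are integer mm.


translate([414, 187, 0]) cube([114, 114, 1756]);
translate([2007, 187, 0]) cube([114, 114, 1756]);
translate([528, 187, 161]) cube([1479, 114, 86]);
translate([528, 187, 1423]) cube([1479, 114, 86]);
translate([567, 301, 37]) cube([71, 17, 1561]);
translate([677, 301, 37]) cube([71, 17, 1561]);
translate([787, 301, 37]) cube([71, 17, 1561]);
translate([897, 301, 37]) cube([71, 17, 1561]);
translate([1007, 301, 37]) cube([71, 17, 1561]);
translate([1117, 301, 37]) cube([71, 17, 1561]);
translate([1227, 301, 37]) cube([71, 17, 1561]);
translate([1337, 301, 37]) cube([71, 17, 1561]);
translate([1447, 301, 37]) cube([71, 17, 1561]);
translate([1557, 301, 37]) cube([71, 17, 1561]);
translate([1667, 301, 37]) cube([71, 17, 1561]);
translate([1777, 301, 37]) cube([71, 17, 1561]);
translate([1887, 301, 37]) cube([71, 17, 1561]);


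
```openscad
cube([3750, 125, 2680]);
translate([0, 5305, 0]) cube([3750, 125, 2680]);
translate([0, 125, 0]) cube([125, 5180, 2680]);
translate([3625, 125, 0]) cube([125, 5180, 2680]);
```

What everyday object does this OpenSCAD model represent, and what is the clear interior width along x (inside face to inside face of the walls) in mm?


A house (or room) frame. The interior width is 3500 mm.

Four 2680 mm walls enclosing a rectangle with no floor or roof — a room or house frame. Outside width is 3750 mm and wall thickness is 125 mm, so the interior width is 3750 − 2 × 125 = 3500 mm.


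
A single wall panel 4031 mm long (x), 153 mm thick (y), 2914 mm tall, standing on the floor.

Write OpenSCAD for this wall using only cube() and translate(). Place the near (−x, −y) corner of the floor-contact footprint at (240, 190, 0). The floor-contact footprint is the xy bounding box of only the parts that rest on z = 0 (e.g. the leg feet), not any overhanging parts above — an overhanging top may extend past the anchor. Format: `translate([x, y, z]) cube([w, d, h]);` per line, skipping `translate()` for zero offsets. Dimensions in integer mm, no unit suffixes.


translate([240, 190, 0]) cube([4031, 153, 2914]);


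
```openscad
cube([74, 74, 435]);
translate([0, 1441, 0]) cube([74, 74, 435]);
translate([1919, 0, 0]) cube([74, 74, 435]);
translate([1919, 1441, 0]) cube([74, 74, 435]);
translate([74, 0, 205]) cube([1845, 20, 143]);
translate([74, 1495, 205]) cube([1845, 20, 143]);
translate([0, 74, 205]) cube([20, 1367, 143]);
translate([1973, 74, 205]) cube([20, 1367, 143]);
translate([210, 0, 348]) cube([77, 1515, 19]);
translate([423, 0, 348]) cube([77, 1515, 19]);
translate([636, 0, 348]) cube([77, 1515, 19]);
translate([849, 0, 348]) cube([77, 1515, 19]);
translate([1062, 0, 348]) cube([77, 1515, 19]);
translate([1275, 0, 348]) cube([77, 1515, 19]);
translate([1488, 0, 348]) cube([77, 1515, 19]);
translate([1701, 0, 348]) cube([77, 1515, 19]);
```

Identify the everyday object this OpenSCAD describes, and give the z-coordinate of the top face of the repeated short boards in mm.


A bed frame. The slat-top height is 367 mm.

Four posts, four rails, and a row of slats — a bed frame. Slats sit on the rails at z = 205 + 143 = 348; with slat thickness 19, the top is 367 mm.


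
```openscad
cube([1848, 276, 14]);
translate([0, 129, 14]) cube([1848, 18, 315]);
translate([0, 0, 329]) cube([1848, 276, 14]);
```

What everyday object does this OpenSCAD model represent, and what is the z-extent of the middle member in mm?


An I-beam. The web height is 315 mm.

Two wide flanges with a thin centred web — an I-beam. Overall 343 mm minus two 14 mm flanges gives a web of 343 − 2·14 = 315 mm.


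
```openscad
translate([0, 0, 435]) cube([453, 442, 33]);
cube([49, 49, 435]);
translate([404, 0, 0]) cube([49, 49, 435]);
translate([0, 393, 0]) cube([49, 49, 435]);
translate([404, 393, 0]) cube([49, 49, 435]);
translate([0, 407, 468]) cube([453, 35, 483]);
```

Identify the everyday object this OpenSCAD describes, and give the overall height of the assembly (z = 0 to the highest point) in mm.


A chair. The overall height is 951 mm.

A slab on four corner posts with a tall panel at the back — a chair. The seat slab sits at z = 435 with thickness 33, and the 483 mm backrest starts at the seat top, so the overall height is 435 + 33 + 483 = 951 mm.


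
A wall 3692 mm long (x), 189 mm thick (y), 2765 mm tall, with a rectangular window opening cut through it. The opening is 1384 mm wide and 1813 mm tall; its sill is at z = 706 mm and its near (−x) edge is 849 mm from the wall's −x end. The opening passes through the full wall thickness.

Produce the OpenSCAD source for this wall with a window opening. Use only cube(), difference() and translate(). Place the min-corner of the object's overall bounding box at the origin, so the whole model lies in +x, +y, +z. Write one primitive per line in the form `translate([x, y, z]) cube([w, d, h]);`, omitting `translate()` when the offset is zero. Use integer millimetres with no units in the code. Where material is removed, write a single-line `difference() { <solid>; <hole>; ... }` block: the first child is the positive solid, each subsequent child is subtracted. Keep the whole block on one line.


difference() { cube([3692, 189, 2765]); translate([849, 0, 706]) cube([1384, 189, 1813]); }


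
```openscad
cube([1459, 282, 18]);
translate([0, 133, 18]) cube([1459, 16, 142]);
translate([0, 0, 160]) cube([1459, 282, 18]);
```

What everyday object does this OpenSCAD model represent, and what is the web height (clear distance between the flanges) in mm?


An I-beam. The web height is 142 mm.

Two wide flanges with a thin centred web — an I-beam. Overall 178 mm minus two 18 mm flanges gives a web of 178 − 2·18 = 142 mm.


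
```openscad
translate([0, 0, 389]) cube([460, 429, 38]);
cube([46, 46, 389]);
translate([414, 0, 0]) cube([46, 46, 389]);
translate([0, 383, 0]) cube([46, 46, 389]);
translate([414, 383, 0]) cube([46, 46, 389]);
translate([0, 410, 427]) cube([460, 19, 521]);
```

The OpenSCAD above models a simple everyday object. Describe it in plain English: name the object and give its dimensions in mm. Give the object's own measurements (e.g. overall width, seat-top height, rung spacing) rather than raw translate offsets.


A chair. The seat is a 460×429×38 mm slab with its top at z = 427 mm, on four 46×46 mm corner legs (flush with the seat edges, standing on z = 0). A flat backrest 19 mm thick, 521 mm tall, spans the full seat width and rises from the seat top along its +y edge, rear face flush with the rear of the seat.


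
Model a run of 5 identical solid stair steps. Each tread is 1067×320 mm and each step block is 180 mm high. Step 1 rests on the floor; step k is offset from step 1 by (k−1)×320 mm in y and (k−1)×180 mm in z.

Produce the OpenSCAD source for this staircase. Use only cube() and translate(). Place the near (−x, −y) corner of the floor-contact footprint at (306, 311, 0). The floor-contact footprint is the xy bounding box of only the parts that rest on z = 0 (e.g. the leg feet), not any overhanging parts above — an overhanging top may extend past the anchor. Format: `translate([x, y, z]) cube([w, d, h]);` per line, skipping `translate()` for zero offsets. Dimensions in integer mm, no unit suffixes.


translate([306, 311, 0]) cube([1067, 320, 180]);
translate([306, 631, 180]) cube([1067, 320, 180]);
translate([306, 951, 360]) cube([1067, 320, 180]);
translate([306, 1271, 540]) cube([1067, 320, 180]);
translate([306, 1591, 720]) cube([1067, 320, 180]);


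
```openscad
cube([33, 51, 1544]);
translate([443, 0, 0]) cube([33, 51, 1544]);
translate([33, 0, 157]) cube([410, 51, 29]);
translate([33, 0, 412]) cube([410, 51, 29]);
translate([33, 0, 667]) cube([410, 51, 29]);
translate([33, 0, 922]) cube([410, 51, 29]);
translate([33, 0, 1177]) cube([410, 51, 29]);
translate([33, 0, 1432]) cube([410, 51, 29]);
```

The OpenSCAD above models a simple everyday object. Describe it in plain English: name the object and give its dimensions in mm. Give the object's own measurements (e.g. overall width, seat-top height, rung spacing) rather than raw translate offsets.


A straight ladder. Two 33×51 mm vertical rails, 1544 mm tall, stand 476 mm apart (outside-to-outside) with their front faces coplanar on the −y side. 6 rungs, each 51 mm deep and 29 mm tall, span between the inner faces of the rails, front faces flush with the rails. The lowest rung's underside is at z = 157 mm and rungs are spaced 255 mm apart (underside to underside).


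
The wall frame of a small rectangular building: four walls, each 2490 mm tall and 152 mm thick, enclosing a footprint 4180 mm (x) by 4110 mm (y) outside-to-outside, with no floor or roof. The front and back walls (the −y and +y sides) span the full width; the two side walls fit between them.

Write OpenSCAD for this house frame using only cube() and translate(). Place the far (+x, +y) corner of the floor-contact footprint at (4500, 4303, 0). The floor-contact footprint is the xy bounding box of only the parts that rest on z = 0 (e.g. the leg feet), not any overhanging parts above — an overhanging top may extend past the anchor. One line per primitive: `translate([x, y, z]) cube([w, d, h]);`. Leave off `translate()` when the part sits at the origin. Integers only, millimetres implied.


translate([320, 193, 0]) cube([4180, 152, 2490]);
translate([320, 4151, 0]) cube([4180, 152, 2490]);
translate([320, 345, 0]) cube([152, 3806, 2490]);
translate([4348, 345, 0]) cube([152, 3806, 2490]);


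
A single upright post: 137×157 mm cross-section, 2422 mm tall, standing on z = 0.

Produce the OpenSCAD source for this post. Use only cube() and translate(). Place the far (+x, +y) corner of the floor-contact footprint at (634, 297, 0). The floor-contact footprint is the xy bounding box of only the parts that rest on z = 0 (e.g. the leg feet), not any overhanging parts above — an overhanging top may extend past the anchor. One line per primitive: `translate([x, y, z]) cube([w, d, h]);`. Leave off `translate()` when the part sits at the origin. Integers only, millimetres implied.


translate([497, 140, 0]) cube([137, 157, 2422]);


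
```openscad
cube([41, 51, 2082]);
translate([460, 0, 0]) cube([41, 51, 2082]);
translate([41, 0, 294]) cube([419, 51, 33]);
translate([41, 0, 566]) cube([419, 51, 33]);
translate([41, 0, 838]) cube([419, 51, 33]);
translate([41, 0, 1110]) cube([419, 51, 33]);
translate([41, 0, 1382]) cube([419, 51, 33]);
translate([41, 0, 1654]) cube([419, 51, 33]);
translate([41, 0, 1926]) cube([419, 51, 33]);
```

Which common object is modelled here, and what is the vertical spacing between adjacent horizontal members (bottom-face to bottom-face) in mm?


A ladder. The rung spacing is 272 mm.

Two tall 41×51 posts with 7 short bars between them — a ladder. Adjacent rungs sit at z = 294 and z = 566, so the spacing is 566 − 294 = 272 mm.
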